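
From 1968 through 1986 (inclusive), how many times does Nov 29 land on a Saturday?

Day of week of November 29 in each year:
1968: Fri, 1969: Sat ✓, 1970: Sun, 1971: Mon, 1972: Wed, 1973: Thu, 1974: Fri, 1975: Sat ✓, 1976: Mon, 1977: Tue, 1978: Wed, 1979: Thu, 1980: Sat ✓, 1981: Sun, 1982: Mon, 1983: Tue, 1984: Thu, 1985: Fri, 1986: Sat ✓
Saturdays: 1969, 1975, 1980, 1986.

4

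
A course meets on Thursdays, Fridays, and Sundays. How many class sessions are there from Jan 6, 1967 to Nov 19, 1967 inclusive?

137

Jan 6, 1967 is a Friday.
From Jan 6, 1967 to Nov 19, 1967 is 318 days inclusive.
318 = 7 × 45 + 3, so there are 45 full weeks plus 3 extra days.
Each full week contributes 3 days from the set (Thu, Fri, Sun): 45 × 3 = 135.
The 3 extra days are Fri, Sat, Sun — 2 of them qualify.
Total: 135 + 2 = 137.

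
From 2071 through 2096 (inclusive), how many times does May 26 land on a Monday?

Day of week of May 26 in each year:
2071: Tue, 2072: Thu, 2073: Fri, 2074: Sat, 2075: Sun, 2076: Tue, 2077: Wed, 2078: Thu, 2079: Fri, 2080: Sun, 2081: Mon ✓, 2082: Tue, 2083: Wed, 2084: Fri, 2085: Sat, 2086: Sun, 2087: Mon ✓, 2088: Wed, 2089: Thu, 2090: Fri, 2091: Sat, 2092: Mon ✓, 2093: Tue, 2094: Wed, 2095: Thu, 2096: Sat
Mondays: 2081, 2087, 2092.

3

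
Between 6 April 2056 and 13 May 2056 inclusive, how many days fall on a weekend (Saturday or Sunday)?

6 April 2056 is a Thursday.
From 6 April 2056 to 13 May 2056 is 38 days inclusive.
38 = 7 × 5 + 3, so there are 5 full weeks plus 3 extra days.
Each full week contributes 2 weekend days (Sat, Sun): 5 × 2 = 10.
The 3 extra days are Thu, Fri, Sat — 1 of them qualifies.
Total: 10 + 1 = 11.

11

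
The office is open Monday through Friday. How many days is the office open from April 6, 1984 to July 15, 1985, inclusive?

332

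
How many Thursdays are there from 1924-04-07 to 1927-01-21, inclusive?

146

1924-04-07 is a Monday.
That's 1020 days from start to end, counting both.
1020 = 7 × 145 + 5, so there are 145 full weeks plus 5 extra days.
Each full week contributes one Thursday: 145 so far.
The 5 extra days are Mon, Tue, Wed, Thu, Fri — 1 of them qualifies.
Total: 145 + 1 = 146.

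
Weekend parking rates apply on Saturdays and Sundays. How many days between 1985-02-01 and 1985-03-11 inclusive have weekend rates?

12

1985-02-01 is a Friday.
The range spans 39 days (inclusive of both endpoints).
39 = 7 × 5 + 4, so there are 5 full weeks plus 4 extra days.
Each full week contributes 2 weekend days (Sat, Sun): 5 × 2 = 10.
The 4 extra days are Fri, Sat, Sun, Mon — 2 of them qualify.
Total: 10 + 2 = 12.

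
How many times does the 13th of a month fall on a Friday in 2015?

The 13th falls on a Friday when the month's 13th has weekday Fri.
Jan 13 is Tue; Feb 13 is Fri ✓; Mar 13 is Fri ✓; Apr 13 is Mon; May 13 is Wed; Jun 13 is Sat; Jul 13 is Mon; Aug 13 is Thu; Sep 13 is Sun; Oct 13 is Tue; Nov 13 is Fri ✓; Dec 13 is Sun.
Friday the 13ths: Feb, Mar, Nov.

3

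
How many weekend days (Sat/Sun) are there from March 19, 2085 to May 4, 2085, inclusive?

March 19, 2085 is a Monday.
From March 19, 2085 to May 4, 2085 is 47 days inclusive.
47 = 7 × 6 + 5, so there are 6 full weeks plus 5 extra days.
Each full week contributes 2 weekend days (Sat, Sun): 6 × 2 = 12.
The 5 extra days are Mon, Tue, Wed, Thu, Fri — none qualify.
Total: 12 + 0 = 12.

12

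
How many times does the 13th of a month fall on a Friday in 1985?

2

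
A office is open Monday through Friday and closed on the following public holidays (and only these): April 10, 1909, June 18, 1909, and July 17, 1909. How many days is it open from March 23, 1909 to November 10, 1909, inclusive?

166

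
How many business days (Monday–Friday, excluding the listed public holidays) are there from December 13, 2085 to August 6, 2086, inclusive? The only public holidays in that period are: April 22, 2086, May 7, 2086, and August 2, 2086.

December 13, 2085 is a Thursday.
That's 237 days from start to end, counting both.
237 = 7 × 33 + 6, so there are 33 full weeks plus 6 extra days.
Each full week contributes 5 weekdays (Mon–Fri): 33 × 5 = 165.
The 6 extra days are Thu, Fri, Sat, Sun, Mon, Tue — 4 of them qualify.
Total: 165 + 4 = 169.
Holidays: April 22, 2086 (Mon); May 7, 2086 (Tue); August 2, 2086 (Fri).
All 3 holidays fall on weekdays, so subtract 3.
Business days: 169 − 3 = 166.

166 business days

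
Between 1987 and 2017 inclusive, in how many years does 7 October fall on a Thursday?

Day of week of October 7 in each year:
1987: Wed, 1988: Fri, 1989: Sat, 1990: Sun, 1991: Mon, 1992: Wed, 1993: Thu ✓, 1994: Fri, 1995: Sat, 1996: Mon, 1997: Tue, 1998: Wed, 1999: Thu ✓, 2000: Sat, 2001: Sun, 2002: Mon, 2003: Tue, 2004: Thu ✓, 2005: Fri, 2006: Sat, 2007: Sun, 2008: Tue, 2009: Wed, 2010: Thu ✓, 2011: Fri, 2012: Sun, 2013: Mon, 2014: Tue, 2015: Wed, 2016: Fri, 2017: Sat
Thursdays: 1993, 1999, 2004, 2010.

4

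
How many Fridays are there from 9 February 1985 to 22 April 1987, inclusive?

114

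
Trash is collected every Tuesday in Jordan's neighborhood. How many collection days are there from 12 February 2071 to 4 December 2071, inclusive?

12 February 2071 is a Thursday.
That's 296 days from start to end, counting both.
296 = 7 × 42 + 2, so there are 42 full weeks plus 2 extra days.
Each full week contributes one Tuesday: 42 so far.
The 2 extra days are Thursday, Friday — none qualify.
Total: 42 + 0 = 42.

42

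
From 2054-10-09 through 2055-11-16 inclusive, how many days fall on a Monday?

58

2054-10-09 is a Friday.
From 2054-10-09 to 2055-11-16 is 404 days inclusive.
404 = 7 × 57 + 5, so there are 57 full weeks plus 5 extra days.
Each full week contributes one Monday: 57 so far.
The 5 extra days are Friday, Saturday, Sunday, Monday, Tuesday — 1 of them qualifies.
Total: 57 + 1 = 58.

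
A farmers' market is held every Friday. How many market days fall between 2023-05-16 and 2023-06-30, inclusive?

2023-05-16 is a Tuesday.
From 2023-05-16 to 2023-06-30 is 46 days inclusive.
46 = 7 × 6 + 4, so there are 6 full weeks plus 4 extra days.
Each full week contributes one Friday: 6 so far.
The 4 extra days are Tuesday, Wednesday, Thursday, Friday — 1 of them qualifies.
Total: 6 + 1 = 7.

7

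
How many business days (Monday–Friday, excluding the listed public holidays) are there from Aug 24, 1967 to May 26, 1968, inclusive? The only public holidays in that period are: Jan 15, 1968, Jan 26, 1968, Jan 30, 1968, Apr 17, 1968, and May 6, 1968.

Aug 24, 1967 is a Thursday.
From Aug 24, 1967 to May 26, 1968 is 277 days inclusive.
277 = 7 × 39 + 4, so there are 39 full weeks plus 4 extra days.
Each full week contributes 5 weekdays (Mon–Fri): 39 × 5 = 195.
The 4 extra days are Thu, Fri, Sat, Sun — 2 of them qualify.
Total: 195 + 2 = 197.
Holidays: Jan 15, 1968 (Mon); Jan 26, 1968 (Fri); Jan 30, 1968 (Tue); Apr 17, 1968 (Wed); May 6, 1968 (Mon).
All 5 holidays fall on weekdays, so subtract 5.
Business days: 197 − 5 = 192.

192 business days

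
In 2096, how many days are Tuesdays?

52

1 January 2096 is a Sunday.
The range spans 366 days (inclusive of both endpoints).
366 = 7 × 52 + 2, so there are 52 full weeks plus 2 extra days.
Each full week contributes one Tuesday: 52 so far.
The 2 extra days are Sun, Mon — none qualify.
Total: 52 + 0 = 52.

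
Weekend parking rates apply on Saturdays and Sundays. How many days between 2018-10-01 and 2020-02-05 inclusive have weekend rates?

2018-10-01 is a Monday.
That's 493 days from start to end, counting both.
493 = 7 × 70 + 3, so there are 70 full weeks plus 3 extra days.
Each full week contributes 2 weekend days (Sat, Sun): 70 × 2 = 140.
The 3 extra days are Monday, Tuesday, Wednesday — none qualify.
Total: 140 + 0 = 140.

140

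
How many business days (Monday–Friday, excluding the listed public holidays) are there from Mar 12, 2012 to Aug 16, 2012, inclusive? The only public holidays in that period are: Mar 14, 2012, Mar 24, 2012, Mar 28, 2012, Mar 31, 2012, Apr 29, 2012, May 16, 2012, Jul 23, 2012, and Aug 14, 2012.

109

Mar 12, 2012 is a Monday.
From Mar 12, 2012 to Aug 16, 2012 is 158 days inclusive.
158 = 7 × 22 + 4, so there are 22 full weeks plus 4 extra days.
Each full week contributes 5 weekdays (Mon–Fri): 22 × 5 = 110.
The 4 extra days are Monday, Tuesday, Wednesday, Thursday — 4 of them qualify.
Total: 110 + 4 = 114.
Holidays: Mar 14, 2012 (Wed); Mar 24, 2012 (Sat); Mar 28, 2012 (Wed); Mar 31, 2012 (Sat); Apr 29, 2012 (Sun); May 16, 2012 (Wed); Jul 23, 2012 (Mon); Aug 14, 2012 (Tue).
5 of the 8 holidays fall on weekdays; the rest are weekends and were already excluded.
Business days: 114 − 5 = 109.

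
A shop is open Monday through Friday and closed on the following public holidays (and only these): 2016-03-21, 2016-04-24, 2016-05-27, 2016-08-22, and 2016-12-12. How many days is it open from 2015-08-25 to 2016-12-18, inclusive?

340 business days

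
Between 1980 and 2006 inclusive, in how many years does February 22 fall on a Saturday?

Day of week of February 22 in each year:
1980: Fri, 1981: Sun, 1982: Mon, 1983: Tue, 1984: Wed, 1985: Fri, 1986: Sat ✓, 1987: Sun, 1988: Mon, 1989: Wed, 1990: Thu, 1991: Fri, 1992: Sat ✓, 1993: Mon, 1994: Tue, 1995: Wed, 1996: Thu, 1997: Sat ✓, 1998: Sun, 1999: Mon, 2000: Tue, 2001: Thu, 2002: Fri, 2003: Sat ✓, 2004: Sun, 2005: Tue, 2006: Wed
Saturdays: 1986, 1992, 1997, 2003.

4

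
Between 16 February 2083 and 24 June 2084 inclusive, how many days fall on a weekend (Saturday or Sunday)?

141

16 February 2083 is a Tuesday.
That's 495 days from start to end, counting both.
495 = 7 × 70 + 5, so there are 70 full weeks plus 5 extra days.
Each full week contributes 2 weekend days (Sat, Sun): 70 × 2 = 140.
The 5 extra days are Tuesday, Wednesday, Thursday, Friday, Saturday — 1 of them qualifies.
Total: 140 + 1 = 141.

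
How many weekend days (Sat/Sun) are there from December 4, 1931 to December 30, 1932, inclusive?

112

December 4, 1931 is a Friday.
From December 4, 1931 to December 30, 1932 is 393 days inclusive.
393 = 7 × 56 + 1, so there are 56 full weeks plus 1 extra day.
Each full week contributes 2 weekend days (Sat, Sun): 56 × 2 = 112.
The 1 extra day is Friday — none qualify.
Total: 112 + 0 = 112.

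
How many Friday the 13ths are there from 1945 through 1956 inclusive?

21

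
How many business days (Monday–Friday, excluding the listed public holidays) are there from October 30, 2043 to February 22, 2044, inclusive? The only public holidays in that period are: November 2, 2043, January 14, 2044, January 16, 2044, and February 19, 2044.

October 30, 2043 is a Friday.
That's 116 days from start to end, counting both.
116 = 7 × 16 + 4, so there are 16 full weeks plus 4 extra days.
Each full week contributes 5 weekdays (Mon–Fri): 16 × 5 = 80.
The 4 extra days are Fri, Sat, Sun, Mon — 2 of them qualify.
Total: 80 + 2 = 82.
Holidays: November 2, 2043 (Mon); January 14, 2044 (Thu); January 16, 2044 (Sat); February 19, 2044 (Fri).
3 of the 4 holidays fall on weekdays; the rest are weekends and were already excluded.
Business days: 82 − 3 = 79.

79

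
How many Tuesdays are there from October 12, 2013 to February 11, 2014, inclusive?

18 Tuesdays

October 12, 2013 is a Saturday.
That's 123 days from start to end, counting both.
123 = 7 × 17 + 4, so there are 17 full weeks plus 4 extra days.
Each full week contributes one Tuesday: 17 so far.
The 4 extra days are Sat, Sun, Mon, Tue — 1 of them qualifies.
Total: 17 + 1 = 18.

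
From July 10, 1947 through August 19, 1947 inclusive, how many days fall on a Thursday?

6 Thursdays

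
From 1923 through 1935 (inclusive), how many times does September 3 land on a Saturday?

2

Day of week of September 3 in each year:
1923: Mon, 1924: Wed, 1925: Thu, 1926: Fri, 1927: Sat ✓, 1928: Mon, 1929: Tue, 1930: Wed, 1931: Thu, 1932: Sat ✓, 1933: Sun, 1934: Mon, 1935: Tue
Saturdays: 1927, 1932.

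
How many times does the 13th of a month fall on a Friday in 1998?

3

The 13th falls on a Friday when the month's 13th has weekday Fri.
Jan 13 is Tue; Feb 13 is Fri ✓; Mar 13 is Fri ✓; Apr 13 is Mon; May 13 is Wed; Jun 13 is Sat; Jul 13 is Mon; Aug 13 is Thu; Sep 13 is Sun; Oct 13 is Tue; Nov 13 is Fri ✓; Dec 13 is Sun.
Friday the 13ths: Feb, Mar, Nov.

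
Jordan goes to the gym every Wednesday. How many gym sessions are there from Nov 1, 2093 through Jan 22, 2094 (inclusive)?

12 Wednesdays

Nov 1, 2093 is a Sunday.
From Nov 1, 2093 to Jan 22, 2094 is 83 days inclusive.
83 = 7 × 11 + 6, so there are 11 full weeks plus 6 extra days.
Each full week contributes one Wednesday: 11 so far.
The 6 extra days are Sunday, Monday, Tuesday, Wednesday, Thursday, Friday — 1 of them qualifies.
Total: 11 + 1 = 12.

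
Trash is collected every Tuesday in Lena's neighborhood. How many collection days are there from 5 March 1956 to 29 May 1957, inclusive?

5 March 1956 is a Monday.
From 5 March 1956 to 29 May 1957 is 451 days inclusive.
451 = 7 × 64 + 3, so there are 64 full weeks plus 3 extra days.
Each full week contributes one Tuesday: 64 so far.
The 3 extra days are Mon, Tue, Wed — 1 of them qualifies.
Total: 64 + 1 = 65.

65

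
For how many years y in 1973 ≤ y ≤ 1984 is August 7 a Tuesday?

Day of week of August 7 in each year:
1973: Tue ✓, 1974: Wed, 1975: Thu, 1976: Sat, 1977: Sun, 1978: Mon, 1979: Tue ✓, 1980: Thu, 1981: Fri, 1982: Sat, 1983: Sun, 1984: Tue ✓
Tuesdays: 1973, 1979, 1984.

3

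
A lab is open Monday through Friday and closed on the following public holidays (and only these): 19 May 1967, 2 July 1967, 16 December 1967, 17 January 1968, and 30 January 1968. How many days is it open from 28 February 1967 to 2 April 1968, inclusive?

283

28 February 1967 is a Tuesday.
That's 400 days from start to end, counting both.
400 = 7 × 57 + 1, so there are 57 full weeks plus 1 extra day.
Each full week contributes 5 weekdays (Mon–Fri): 57 × 5 = 285.
The 1 extra day is Tuesday — 1 of them qualifies.
Total: 285 + 1 = 286.
Holidays: 19 May 1967 (Fri); 2 July 1967 (Sun); 16 December 1967 (Sat); 17 January 1968 (Wed); 30 January 1968 (Tue).
3 of the 5 holidays fall on weekdays; the rest are weekends and were already excluded.
Business days: 286 − 3 = 283.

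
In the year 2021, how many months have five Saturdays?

4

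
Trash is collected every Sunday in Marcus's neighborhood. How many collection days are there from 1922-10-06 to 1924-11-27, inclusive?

1922-10-06 is a Friday.
From 1922-10-06 to 1924-11-27 is 784 days inclusive.
784 = 7 × 112, so the span is exactly 112 full weeks.
Each full week contributes one Sunday: 112 so far.
Total: 112.

112 Sundays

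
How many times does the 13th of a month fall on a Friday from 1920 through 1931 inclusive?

Friday-the-13ths by year:
1920: Feb, Aug
1921: May
1922: Jan, Oct
1923: Apr, Jul
1924: Jun
1925: Feb, Mar, Nov
1926: Aug
1927: May
1928: Jan, Apr, Jul
1929: Sep, Dec
1930: Jun
1931: Feb, Mar, Nov

22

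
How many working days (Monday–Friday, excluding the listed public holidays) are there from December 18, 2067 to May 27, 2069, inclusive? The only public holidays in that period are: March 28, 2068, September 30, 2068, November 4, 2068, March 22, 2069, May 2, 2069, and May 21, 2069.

372 working days

December 18, 2067 is a Sunday.
The range spans 527 days (inclusive of both endpoints).
527 = 7 × 75 + 2, so there are 75 full weeks plus 2 extra days.
Each full week contributes 5 weekdays (Mon–Fri): 75 × 5 = 375.
The 2 extra days are Sunday, Monday — 1 of them qualifies.
Total: 375 + 1 = 376.
Holidays: March 28, 2068 (Wed); September 30, 2068 (Sun); November 4, 2068 (Sun); March 22, 2069 (Fri); May 2, 2069 (Thu); May 21, 2069 (Tue).
4 of the 6 holidays fall on weekdays; the rest are weekends and were already excluded.
Business days: 376 − 4 = 372.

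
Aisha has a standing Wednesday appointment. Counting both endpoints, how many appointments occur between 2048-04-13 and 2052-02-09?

200 Wednesdays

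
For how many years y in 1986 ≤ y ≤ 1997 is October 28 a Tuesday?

Day of week of October 28 in each year:
1986: Tue ✓, 1987: Wed, 1988: Fri, 1989: Sat, 1990: Sun, 1991: Mon, 1992: Wed, 1993: Thu, 1994: Fri, 1995: Sat, 1996: Mon, 1997: Tue ✓
Tuesdays: 1986, 1997.

2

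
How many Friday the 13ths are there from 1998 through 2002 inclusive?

9

Friday-the-13ths by year:
1998: Feb, Mar, Nov
1999: Aug
2000: Oct
2001: Apr, Jul
2002: Sep, Dec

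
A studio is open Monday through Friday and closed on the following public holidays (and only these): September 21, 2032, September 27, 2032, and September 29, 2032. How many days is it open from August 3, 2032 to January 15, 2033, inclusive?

August 3, 2032 is a Tuesday.
From August 3, 2032 to January 15, 2033 is 166 days inclusive.
166 = 7 × 23 + 5, so there are 23 full weeks plus 5 extra days.
Each full week contributes 5 weekdays (Mon–Fri): 23 × 5 = 115.
The 5 extra days are Tue, Wed, Thu, Fri, Sat — 4 of them qualify.
Total: 115 + 4 = 119.
Holidays: September 21, 2032 (Tue); September 27, 2032 (Mon); September 29, 2032 (Wed).
All 3 holidays fall on weekdays, so subtract 3.
Business days: 119 − 3 = 116.

116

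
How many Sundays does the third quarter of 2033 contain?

2033-07-01 is a Friday.
From 2033-07-01 to 2033-09-30 is 92 days inclusive.
92 = 7 × 13 + 1, so there are 13 full weeks plus 1 extra day.
Each full week contributes one Sunday: 13 so far.
The 1 extra day is Fri — none qualify.
Total: 13 + 0 = 13.

13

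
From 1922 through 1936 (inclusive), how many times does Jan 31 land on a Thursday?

3

Day of week of January 31 in each year:
1922: Tue, 1923: Wed, 1924: Thu ✓, 1925: Sat, 1926: Sun, 1927: Mon, 1928: Tue, 1929: Thu ✓, 1930: Fri, 1931: Sat, 1932: Sun, 1933: Tue, 1934: Wed, 1935: Thu ✓, 1936: Fri
Thursdays: 1924, 1929, 1935.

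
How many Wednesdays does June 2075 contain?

4

Jun 1, 2075 is a Saturday.
From Jun 1, 2075 to Jun 30, 2075 is 30 days inclusive.
30 = 7 × 4 + 2, so there are 4 full weeks plus 2 extra days.
Each full week contributes one Wednesday: 4 so far.
The 2 extra days are Saturday, Sunday — none qualify.
Total: 4 + 0 = 4.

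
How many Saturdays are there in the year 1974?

52

Jan 1, 1974 is a Tuesday.
That's 365 days from start to end, counting both.
365 = 7 × 52 + 1, so there are 52 full weeks plus 1 extra day.
Each full week contributes one Saturday: 52 so far.
The 1 extra day is Tue — none qualify.
Total: 52 + 0 = 52.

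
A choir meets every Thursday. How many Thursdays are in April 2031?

2031-04-01 is a Tuesday.
From 2031-04-01 to 2031-04-30 is 30 days inclusive.
30 = 7 × 4 + 2, so there are 4 full weeks plus 2 extra days.
Each full week contributes one Thursday: 4 so far.
The 2 extra days are Tuesday, Wednesday — none qualify.
Total: 4 + 0 = 4.

4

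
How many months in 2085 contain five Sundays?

A month has five Sundays exactly when Sunday falls within its first (length − 28) days.
Jan: 31 days, starts Mon → 5 of Mon, Tue, Wed
Feb: 28 days, starts Thu → 5 of (none)
Mar: 31 days, starts Thu → 5 of Thu, Fri, Sat
Apr: 30 days, starts Sun → 5 of Sun, Mon ✓
May: 31 days, starts Tue → 5 of Tue, Wed, Thu
Jun: 30 days, starts Fri → 5 of Fri, Sat
Jul: 31 days, starts Sun → 5 of Sun, Mon, Tue ✓
Aug: 31 days, starts Wed → 5 of Wed, Thu, Fri
Sep: 30 days, starts Sat → 5 of Sat, Sun ✓
Oct: 31 days, starts Mon → 5 of Mon, Tue, Wed
Nov: 30 days, starts Thu → 5 of Thu, Fri
Dec: 31 days, starts Sat → 5 of Sat, Sun, Mon ✓
Months with five Sundays: Apr, Jul, Sep, Dec.

4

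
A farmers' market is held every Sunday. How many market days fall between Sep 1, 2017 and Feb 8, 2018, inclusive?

23

Sep 1, 2017 is a Friday.
From Sep 1, 2017 to Feb 8, 2018 is 161 days inclusive.
161 = 7 × 23, so the span is exactly 23 full weeks.
Each full week contributes one Sunday: 23 so far.
Total: 23.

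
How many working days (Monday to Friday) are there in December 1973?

21

December 1, 1973 is a Saturday.
That's 31 days from start to end, counting both.
31 = 7 × 4 + 3, so there are 4 full weeks plus 3 extra days.
Each full week contributes 5 weekdays (Mon–Fri): 4 × 5 = 20.
The 3 extra days are Saturday, Sunday, Monday — 1 of them qualifies.
Total: 20 + 1 = 21.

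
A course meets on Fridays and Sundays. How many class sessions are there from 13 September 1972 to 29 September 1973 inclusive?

109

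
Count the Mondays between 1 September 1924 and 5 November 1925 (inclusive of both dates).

62 Mondays

1 September 1924 is a Monday.
That's 431 days from start to end, counting both.
431 = 7 × 61 + 4, so there are 61 full weeks plus 4 extra days.
Each full week contributes one Monday: 61 so far.
The 4 extra days are Mon, Tue, Wed, Thu — 1 of them qualifies.
Total: 61 + 1 = 62.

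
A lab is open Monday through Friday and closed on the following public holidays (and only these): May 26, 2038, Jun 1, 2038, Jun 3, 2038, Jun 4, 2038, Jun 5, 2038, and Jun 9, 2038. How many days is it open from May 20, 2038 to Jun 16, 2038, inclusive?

15 working days

May 20, 2038 is a Thursday.
From May 20, 2038 to Jun 16, 2038 is 28 days inclusive.
28 = 7 × 4, so the span is exactly 4 full weeks.
Each full week contributes 5 weekdays (Mon–Fri): 4 × 5 = 20.
Holidays: May 26, 2038 (Wed); Jun 1, 2038 (Tue); Jun 3, 2038 (Thu); Jun 4, 2038 (Fri); Jun 5, 2038 (Sat); Jun 9, 2038 (Wed).
5 of the 6 holidays fall on weekdays; the rest are weekends and were already excluded.
Business days: 20 − 5 = 15.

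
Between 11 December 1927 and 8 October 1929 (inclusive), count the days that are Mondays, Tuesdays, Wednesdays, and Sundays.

383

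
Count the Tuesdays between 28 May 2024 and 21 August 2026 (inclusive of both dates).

117 Tuesdays

28 May 2024 is a Tuesday.
The range spans 816 days (inclusive of both endpoints).
816 = 7 × 116 + 4, so there are 116 full weeks plus 4 extra days.
Each full week contributes one Tuesday: 116 so far.
The 4 extra days are Tue, Wed, Thu, Fri — 1 of them qualifies.
Total: 116 + 1 = 117.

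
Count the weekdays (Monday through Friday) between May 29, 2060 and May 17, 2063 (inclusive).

774

May 29, 2060 is a Saturday.
From May 29, 2060 to May 17, 2063 is 1084 days inclusive.
1084 = 7 × 154 + 6, so there are 154 full weeks plus 6 extra days.
Each full week contributes 5 weekdays (Mon–Fri): 154 × 5 = 770.
The 6 extra days are Sat, Sun, Mon, Tue, Wed, Thu — 4 of them qualify.
Total: 770 + 4 = 774.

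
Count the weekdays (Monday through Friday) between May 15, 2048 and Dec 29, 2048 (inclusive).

163 weekdays

May 15, 2048 is a Friday.
That's 229 days from start to end, counting both.
229 = 7 × 32 + 5, so there are 32 full weeks plus 5 extra days.
Each full week contributes 5 weekdays (Mon–Fri): 32 × 5 = 160.
The 5 extra days are Friday, Saturday, Sunday, Monday, Tuesday — 3 of them qualify.
Total: 160 + 3 = 163.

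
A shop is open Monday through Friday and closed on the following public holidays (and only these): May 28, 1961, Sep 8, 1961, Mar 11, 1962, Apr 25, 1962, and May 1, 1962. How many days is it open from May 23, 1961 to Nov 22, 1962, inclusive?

390 working days

May 23, 1961 is a Tuesday.
The range spans 549 days (inclusive of both endpoints).
549 = 7 × 78 + 3, so there are 78 full weeks plus 3 extra days.
Each full week contributes 5 weekdays (Mon–Fri): 78 × 5 = 390.
The 3 extra days are Tue, Wed, Thu — 3 of them qualify.
Total: 390 + 3 = 393.
Holidays: May 28, 1961 (Sun); Sep 8, 1961 (Fri); Mar 11, 1962 (Sun); Apr 25, 1962 (Wed); May 1, 1962 (Tue).
3 of the 5 holidays fall on weekdays; the rest are weekends and were already excluded.
Business days: 393 − 3 = 390.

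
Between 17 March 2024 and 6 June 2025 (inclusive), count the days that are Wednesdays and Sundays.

17 March 2024 is a Sunday.
That's 447 days from start to end, counting both.
447 = 7 × 63 + 6, so there are 63 full weeks plus 6 extra days.
Each full week contributes 2 days from the set (Wed, Sun): 63 × 2 = 126.
The 6 extra days are Sunday, Monday, Tuesday, Wednesday, Thursday, Friday — 2 of them qualify.
Total: 126 + 2 = 128.

128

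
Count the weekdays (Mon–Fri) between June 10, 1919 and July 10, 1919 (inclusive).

June 10, 1919 is a Tuesday.
From June 10, 1919 to July 10, 1919 is 31 days inclusive.
31 = 7 × 4 + 3, so there are 4 full weeks plus 3 extra days.
Each full week contributes 5 weekdays (Mon–Fri): 4 × 5 = 20.
The 3 extra days are Tuesday, Wednesday, Thursday — 3 of them qualify.
Total: 20 + 3 = 23.

23 weekdays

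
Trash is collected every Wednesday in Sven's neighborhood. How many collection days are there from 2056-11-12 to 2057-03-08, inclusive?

17

2056-11-12 is a Sunday.
That's 117 days from start to end, counting both.
117 = 7 × 16 + 5, so there are 16 full weeks plus 5 extra days.
Each full week contributes one Wednesday: 16 so far.
The 5 extra days are Sun, Mon, Tue, Wed, Thu — 1 of them qualifies.
Total: 16 + 1 = 17.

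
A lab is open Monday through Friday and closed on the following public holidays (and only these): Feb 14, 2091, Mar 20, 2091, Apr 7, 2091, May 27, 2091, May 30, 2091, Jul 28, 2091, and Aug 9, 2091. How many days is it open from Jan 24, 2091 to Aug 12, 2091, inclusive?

139 working days

Jan 24, 2091 is a Wednesday.
That's 201 days from start to end, counting both.
201 = 7 × 28 + 5, so there are 28 full weeks plus 5 extra days.
Each full week contributes 5 weekdays (Mon–Fri): 28 × 5 = 140.
The 5 extra days are Wed, Thu, Fri, Sat, Sun — 3 of them qualify.
Total: 140 + 3 = 143.
Holidays: Feb 14, 2091 (Wed); Mar 20, 2091 (Tue); Apr 7, 2091 (Sat); May 27, 2091 (Sun); May 30, 2091 (Wed); Jul 28, 2091 (Sat); Aug 9, 2091 (Thu).
4 of the 7 holidays fall on weekdays; the rest are weekends and were already excluded.
Business days: 143 − 4 = 139.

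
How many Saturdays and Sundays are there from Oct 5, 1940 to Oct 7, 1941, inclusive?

Oct 5, 1940 is a Saturday.
The range spans 368 days (inclusive of both endpoints).
368 = 7 × 52 + 4, so there are 52 full weeks plus 4 extra days.
Each full week contributes 2 weekend days (Sat, Sun): 52 × 2 = 104.
The 4 extra days are Saturday, Sunday, Monday, Tuesday — 2 of them qualify.
Total: 104 + 2 = 106.

106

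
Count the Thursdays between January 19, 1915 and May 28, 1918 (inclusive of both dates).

175 Thursdays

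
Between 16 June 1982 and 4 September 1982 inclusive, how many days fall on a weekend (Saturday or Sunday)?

16 June 1982 is a Wednesday.
The range spans 81 days (inclusive of both endpoints).
81 = 7 × 11 + 4, so there are 11 full weeks plus 4 extra days.
Each full week contributes 2 weekend days (Sat, Sun): 11 × 2 = 22.
The 4 extra days are Wed, Thu, Fri, Sat — 1 of them qualifies.
Total: 22 + 1 = 23.

23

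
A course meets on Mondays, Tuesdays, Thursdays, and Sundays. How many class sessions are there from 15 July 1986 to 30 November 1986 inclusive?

79

15 July 1986 is a Tuesday.
The range spans 139 days (inclusive of both endpoints).
139 = 7 × 19 + 6, so there are 19 full weeks plus 6 extra days.
Each full week contributes 4 days from the set (Mon, Tue, Thu, Sun): 19 × 4 = 76.
The 6 extra days are Tuesday, Wednesday, Thursday, Friday, Saturday, Sunday — 3 of them qualify.
Total: 76 + 3 = 79.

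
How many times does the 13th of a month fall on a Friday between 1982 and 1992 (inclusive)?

Friday-the-13ths by year:
1982: Aug
1983: May
1984: Jan, Apr, Jul
1985: Sep, Dec
1986: Jun
1987: Feb, Mar, Nov
1988: May
1989: Jan, Oct
1990: Apr, Jul
1991: Sep, Dec
1992: Mar, Nov

20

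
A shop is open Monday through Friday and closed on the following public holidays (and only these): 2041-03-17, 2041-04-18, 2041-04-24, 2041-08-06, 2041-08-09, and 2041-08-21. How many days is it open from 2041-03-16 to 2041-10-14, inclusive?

146 working days

2041-03-16 is a Saturday.
From 2041-03-16 to 2041-10-14 is 213 days inclusive.
213 = 7 × 30 + 3, so there are 30 full weeks plus 3 extra days.
Each full week contributes 5 weekdays (Mon–Fri): 30 × 5 = 150.
The 3 extra days are Saturday, Sunday, Monday — 1 of them qualifies.
Total: 150 + 1 = 151.
Holidays: 2041-03-17 (Sun); 2041-04-18 (Thu); 2041-04-24 (Wed); 2041-08-06 (Tue); 2041-08-09 (Fri); 2041-08-21 (Wed).
5 of the 6 holidays fall on weekdays; the rest are weekends and were already excluded.
Business days: 151 − 5 = 146.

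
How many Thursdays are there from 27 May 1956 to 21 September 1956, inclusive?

27 May 1956 is a Sunday.
From 27 May 1956 to 21 September 1956 is 118 days inclusive.
118 = 7 × 16 + 6, so there are 16 full weeks plus 6 extra days.
Each full week contributes one Thursday: 16 so far.
The 6 extra days are Sun, Mon, Tue, Wed, Thu, Fri — 1 of them qualifies.
Total: 16 + 1 = 17.

17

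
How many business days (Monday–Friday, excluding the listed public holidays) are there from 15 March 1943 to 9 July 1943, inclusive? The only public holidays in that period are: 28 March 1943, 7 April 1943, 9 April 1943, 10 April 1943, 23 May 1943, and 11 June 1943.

82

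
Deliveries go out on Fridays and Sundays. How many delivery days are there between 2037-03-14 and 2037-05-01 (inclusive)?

2037-03-14 is a Saturday.
The range spans 49 days (inclusive of both endpoints).
49 = 7 × 7, so the span is exactly 7 full weeks.
Each full week contributes 2 days from the set (Fri, Sun): 7 × 2 = 14.

14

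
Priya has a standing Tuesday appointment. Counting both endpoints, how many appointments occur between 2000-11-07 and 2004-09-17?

2000-11-07 is a Tuesday.
The range spans 1411 days (inclusive of both endpoints).
1411 = 7 × 201 + 4, so there are 201 full weeks plus 4 extra days.
Each full week contributes one Tuesday: 201 so far.
The 4 extra days are Tue, Wed, Thu, Fri — 1 of them qualifies.
Total: 201 + 1 = 202.

202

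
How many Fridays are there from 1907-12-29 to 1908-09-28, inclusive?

39 Fridays

1907-12-29 is a Sunday.
The range spans 275 days (inclusive of both endpoints).
275 = 7 × 39 + 2, so there are 39 full weeks plus 2 extra days.
Each full week contributes one Friday: 39 so far.
The 2 extra days are Sunday, Monday — none qualify.
Total: 39 + 0 = 39.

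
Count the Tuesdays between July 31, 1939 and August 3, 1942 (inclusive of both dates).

July 31, 1939 is a Monday.
That's 1100 days from start to end, counting both.
1100 = 7 × 157 + 1, so there are 157 full weeks plus 1 extra day.
Each full week contributes one Tuesday: 157 so far.
The 1 extra day is Monday — none qualify.
Total: 157 + 0 = 157.

157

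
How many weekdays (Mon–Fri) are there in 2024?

262 weekdays

1 January 2024 is a Monday.
That's 366 days from start to end, counting both.
366 = 7 × 52 + 2, so there are 52 full weeks plus 2 extra days.
Each full week contributes 5 weekdays (Mon–Fri): 52 × 5 = 260.
The 2 extra days are Mon, Tue — 2 of them qualify.
Total: 260 + 2 = 262.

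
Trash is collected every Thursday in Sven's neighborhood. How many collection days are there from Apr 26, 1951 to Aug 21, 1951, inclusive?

Apr 26, 1951 is a Thursday.
From Apr 26, 1951 to Aug 21, 1951 is 118 days inclusive.
118 = 7 × 16 + 6, so there are 16 full weeks plus 6 extra days.
Each full week contributes one Thursday: 16 so far.
The 6 extra days are Thu, Fri, Sat, Sun, Mon, Tue — 1 of them qualifies.
Total: 16 + 1 = 17.

17 Thursdays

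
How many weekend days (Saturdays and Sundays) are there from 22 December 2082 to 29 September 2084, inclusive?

22 December 2082 is a Tuesday.
The range spans 648 days (inclusive of both endpoints).
648 = 7 × 92 + 4, so there are 92 full weeks plus 4 extra days.
Each full week contributes 2 weekend days (Sat, Sun): 92 × 2 = 184.
The 4 extra days are Tuesday, Wednesday, Thursday, Friday — none qualify.
Total: 184 + 0 = 184.

184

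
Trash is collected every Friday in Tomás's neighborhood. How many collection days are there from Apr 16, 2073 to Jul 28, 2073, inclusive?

15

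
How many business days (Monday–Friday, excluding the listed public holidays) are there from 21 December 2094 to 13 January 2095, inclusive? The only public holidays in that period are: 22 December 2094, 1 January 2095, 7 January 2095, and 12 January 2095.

21 December 2094 is a Tuesday.
The range spans 24 days (inclusive of both endpoints).
24 = 7 × 3 + 3, so there are 3 full weeks plus 3 extra days.
Each full week contributes 5 weekdays (Mon–Fri): 3 × 5 = 15.
The 3 extra days are Tuesday, Wednesday, Thursday — 3 of them qualify.
Total: 15 + 3 = 18.
Holidays: 22 December 2094 (Wed); 1 January 2095 (Sat); 7 January 2095 (Fri); 12 January 2095 (Wed).
3 of the 4 holidays fall on weekdays; the rest are weekends and were already excluded.
Business days: 18 − 3 = 15.

15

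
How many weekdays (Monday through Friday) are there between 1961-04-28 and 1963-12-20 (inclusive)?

1961-04-28 is a Friday.
The range spans 967 days (inclusive of both endpoints).
967 = 7 × 138 + 1, so there are 138 full weeks plus 1 extra day.
Each full week contributes 5 weekdays (Mon–Fri): 138 × 5 = 690.
The 1 extra day is Fri — 1 of them qualifies.
Total: 690 + 1 = 691.

691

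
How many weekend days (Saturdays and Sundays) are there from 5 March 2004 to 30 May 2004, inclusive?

26

5 March 2004 is a Friday.
From 5 March 2004 to 30 May 2004 is 87 days inclusive.
87 = 7 × 12 + 3, so there are 12 full weeks plus 3 extra days.
Each full week contributes 2 weekend days (Sat, Sun): 12 × 2 = 24.
The 3 extra days are Friday, Saturday, Sunday — 2 of them qualify.
Total: 24 + 2 = 26.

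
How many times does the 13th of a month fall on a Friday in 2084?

The 13th falls on a Friday when the month's 13th has weekday Fri.
Jan 13 is Thu; Feb 13 is Sun; Mar 13 is Mon; Apr 13 is Thu; May 13 is Sat; Jun 13 is Tue; Jul 13 is Thu; Aug 13 is Sun; Sep 13 is Wed; Oct 13 is Fri ✓; Nov 13 is Mon; Dec 13 is Wed.
Friday the 13ths: Oct.

1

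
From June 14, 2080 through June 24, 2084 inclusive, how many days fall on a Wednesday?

210 Wednesdays

June 14, 2080 is a Friday.
That's 1472 days from start to end, counting both.
1472 = 7 × 210 + 2, so there are 210 full weeks plus 2 extra days.
Each full week contributes one Wednesday: 210 so far.
The 2 extra days are Friday, Saturday — none qualify.
Total: 210 + 0 = 210.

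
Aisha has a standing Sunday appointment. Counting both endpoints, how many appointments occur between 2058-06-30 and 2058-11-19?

2058-06-30 is a Sunday.
The range spans 143 days (inclusive of both endpoints).
143 = 7 × 20 + 3, so there are 20 full weeks plus 3 extra days.
Each full week contributes one Sunday: 20 so far.
The 3 extra days are Sun, Mon, Tue — 1 of them qualifies.
Total: 20 + 1 = 21.

21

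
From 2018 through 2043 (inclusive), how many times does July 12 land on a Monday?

4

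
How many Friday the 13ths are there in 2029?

2

The 13th falls on a Friday when the month's 13th has weekday Fri.
Jan 13 is Sat; Feb 13 is Tue; Mar 13 is Tue; Apr 13 is Fri ✓; May 13 is Sun; Jun 13 is Wed; Jul 13 is Fri ✓; Aug 13 is Mon; Sep 13 is Thu; Oct 13 is Sat; Nov 13 is Tue; Dec 13 is Thu.
Friday the 13ths: Apr, Jul.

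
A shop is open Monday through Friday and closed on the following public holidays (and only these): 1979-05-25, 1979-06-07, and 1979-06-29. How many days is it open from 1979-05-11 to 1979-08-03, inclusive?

1979-05-11 is a Friday.
The range spans 85 days (inclusive of both endpoints).
85 = 7 × 12 + 1, so there are 12 full weeks plus 1 extra day.
Each full week contributes 5 weekdays (Mon–Fri): 12 × 5 = 60.
The 1 extra day is Friday — 1 of them qualifies.
Total: 60 + 1 = 61.
Holidays: 1979-05-25 (Fri); 1979-06-07 (Thu); 1979-06-29 (Fri).
All 3 holidays fall on weekdays, so subtract 3.
Business days: 61 − 3 = 58.

58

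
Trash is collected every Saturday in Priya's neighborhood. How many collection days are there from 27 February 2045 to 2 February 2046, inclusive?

48

27 February 2045 is a Monday.
That's 341 days from start to end, counting both.
341 = 7 × 48 + 5, so there are 48 full weeks plus 5 extra days.
Each full week contributes one Saturday: 48 so far.
The 5 extra days are Mon, Tue, Wed, Thu, Fri — none qualify.
Total: 48 + 0 = 48.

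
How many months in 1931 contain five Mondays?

4

A month has five Mondays exactly when Monday falls within its first (length − 28) days.
Jan: 31 days, starts Thu → 5 of Thu, Fri, Sat
Feb: 28 days, starts Sun → 5 of (none)
Mar: 31 days, starts Sun → 5 of Sun, Mon, Tue ✓
Apr: 30 days, starts Wed → 5 of Wed, Thu
May: 31 days, starts Fri → 5 of Fri, Sat, Sun
Jun: 30 days, starts Mon → 5 of Mon, Tue ✓
Jul: 31 days, starts Wed → 5 of Wed, Thu, Fri
Aug: 31 days, starts Sat → 5 of Sat, Sun, Mon ✓
Sep: 30 days, starts Tue → 5 of Tue, Wed
Oct: 31 days, starts Thu → 5 of Thu, Fri, Sat
Nov: 30 days, starts Sun → 5 of Sun, Mon ✓
Dec: 31 days, starts Tue → 5 of Tue, Wed, Thu
Months with five Mondays: Mar, Jun, Aug, Nov.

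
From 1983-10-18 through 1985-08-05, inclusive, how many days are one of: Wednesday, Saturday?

1983-10-18 is a Tuesday.
From 1983-10-18 to 1985-08-05 is 658 days inclusive.
658 = 7 × 94, so the span is exactly 94 full weeks.
Each full week contributes 2 days from the set (Wed, Sat): 94 × 2 = 188.
Total: 188.

188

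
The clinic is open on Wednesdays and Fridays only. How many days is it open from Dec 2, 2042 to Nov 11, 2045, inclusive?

Dec 2, 2042 is a Tuesday.
From Dec 2, 2042 to Nov 11, 2045 is 1076 days inclusive.
1076 = 7 × 153 + 5, so there are 153 full weeks plus 5 extra days.
Each full week contributes 2 days from the set (Wed, Fri): 153 × 2 = 306.
The 5 extra days are Tuesday, Wednesday, Thursday, Friday, Saturday — 2 of them qualify.
Total: 306 + 2 = 308.

308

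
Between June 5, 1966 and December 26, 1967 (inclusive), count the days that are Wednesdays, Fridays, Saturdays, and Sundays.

325

June 5, 1966 is a Sunday.
The range spans 570 days (inclusive of both endpoints).
570 = 7 × 81 + 3, so there are 81 full weeks plus 3 extra days.
Each full week contributes 4 days from the set (Wed, Fri, Sat, Sun): 81 × 4 = 324.
The 3 extra days are Sun, Mon, Tue — 1 of them qualifies.
Total: 324 + 1 = 325.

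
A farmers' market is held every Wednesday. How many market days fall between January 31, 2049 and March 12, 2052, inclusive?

January 31, 2049 is a Sunday.
From January 31, 2049 to March 12, 2052 is 1137 days inclusive.
1137 = 7 × 162 + 3, so there are 162 full weeks plus 3 extra days.
Each full week contributes one Wednesday: 162 so far.
The 3 extra days are Sunday, Monday, Tuesday — none qualify.
Total: 162 + 0 = 162.

162 Wednesdays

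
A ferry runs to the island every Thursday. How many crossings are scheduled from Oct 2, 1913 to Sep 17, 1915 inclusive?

103 Thursdays

Oct 2, 1913 is a Thursday.
That's 716 days from start to end, counting both.
716 = 7 × 102 + 2, so there are 102 full weeks plus 2 extra days.
Each full week contributes one Thursday: 102 so far.
The 2 extra days are Thu, Fri — 1 of them qualifies.
Total: 102 + 1 = 103.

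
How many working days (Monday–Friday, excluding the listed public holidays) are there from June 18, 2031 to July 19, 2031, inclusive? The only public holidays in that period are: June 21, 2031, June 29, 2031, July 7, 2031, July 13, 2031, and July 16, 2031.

June 18, 2031 is a Wednesday.
From June 18, 2031 to July 19, 2031 is 32 days inclusive.
32 = 7 × 4 + 4, so there are 4 full weeks plus 4 extra days.
Each full week contributes 5 weekdays (Mon–Fri): 4 × 5 = 20.
The 4 extra days are Wed, Thu, Fri, Sat — 3 of them qualify.
Total: 20 + 3 = 23.
Holidays: June 21, 2031 (Sat); June 29, 2031 (Sun); July 7, 2031 (Mon); July 13, 2031 (Sun); July 16, 2031 (Wed).
2 of the 5 holidays fall on weekdays; the rest are weekends and were already excluded.
Business days: 23 − 2 = 21.

21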